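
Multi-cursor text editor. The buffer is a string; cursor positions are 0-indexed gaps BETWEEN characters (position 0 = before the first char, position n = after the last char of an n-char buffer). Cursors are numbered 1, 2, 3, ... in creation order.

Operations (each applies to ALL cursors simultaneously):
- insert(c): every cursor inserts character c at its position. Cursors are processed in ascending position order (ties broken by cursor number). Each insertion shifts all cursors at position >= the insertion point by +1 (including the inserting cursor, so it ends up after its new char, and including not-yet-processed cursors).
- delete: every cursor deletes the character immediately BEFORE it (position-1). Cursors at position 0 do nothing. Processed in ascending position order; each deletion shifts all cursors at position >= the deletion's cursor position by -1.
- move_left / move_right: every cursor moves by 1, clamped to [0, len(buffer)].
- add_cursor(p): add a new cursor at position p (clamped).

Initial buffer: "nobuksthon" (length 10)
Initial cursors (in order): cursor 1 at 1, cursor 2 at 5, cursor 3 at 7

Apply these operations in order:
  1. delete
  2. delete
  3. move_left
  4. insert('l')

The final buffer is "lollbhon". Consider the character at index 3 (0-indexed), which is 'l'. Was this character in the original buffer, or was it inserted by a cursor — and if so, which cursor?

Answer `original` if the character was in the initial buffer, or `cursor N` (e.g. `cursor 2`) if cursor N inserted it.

Answer: cursor 3

Derivation:
After op 1 (delete): buffer="obushon" (len 7), cursors c1@0 c2@3 c3@4, authorship .......
After op 2 (delete): buffer="obhon" (len 5), cursors c1@0 c2@2 c3@2, authorship .....
After op 3 (move_left): buffer="obhon" (len 5), cursors c1@0 c2@1 c3@1, authorship .....
After op 4 (insert('l')): buffer="lollbhon" (len 8), cursors c1@1 c2@4 c3@4, authorship 1.23....
Authorship (.=original, N=cursor N): 1 . 2 3 . . . .
Index 3: author = 3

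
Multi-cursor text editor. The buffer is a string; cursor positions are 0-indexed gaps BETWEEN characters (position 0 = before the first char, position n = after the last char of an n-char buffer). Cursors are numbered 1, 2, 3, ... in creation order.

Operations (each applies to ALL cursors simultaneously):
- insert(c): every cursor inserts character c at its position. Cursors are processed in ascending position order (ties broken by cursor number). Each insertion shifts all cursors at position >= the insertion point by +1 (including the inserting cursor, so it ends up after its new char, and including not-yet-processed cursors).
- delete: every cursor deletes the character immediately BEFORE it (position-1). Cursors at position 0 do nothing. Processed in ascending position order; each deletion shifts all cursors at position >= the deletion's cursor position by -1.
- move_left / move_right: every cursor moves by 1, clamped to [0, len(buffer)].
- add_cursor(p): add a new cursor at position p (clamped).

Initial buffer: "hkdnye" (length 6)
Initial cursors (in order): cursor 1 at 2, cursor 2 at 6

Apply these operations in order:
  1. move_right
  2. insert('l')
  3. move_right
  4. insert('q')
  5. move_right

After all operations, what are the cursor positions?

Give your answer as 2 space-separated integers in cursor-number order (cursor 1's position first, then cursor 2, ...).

Answer: 7 10

Derivation:
After op 1 (move_right): buffer="hkdnye" (len 6), cursors c1@3 c2@6, authorship ......
After op 2 (insert('l')): buffer="hkdlnyel" (len 8), cursors c1@4 c2@8, authorship ...1...2
After op 3 (move_right): buffer="hkdlnyel" (len 8), cursors c1@5 c2@8, authorship ...1...2
After op 4 (insert('q')): buffer="hkdlnqyelq" (len 10), cursors c1@6 c2@10, authorship ...1.1..22
After op 5 (move_right): buffer="hkdlnqyelq" (len 10), cursors c1@7 c2@10, authorship ...1.1..22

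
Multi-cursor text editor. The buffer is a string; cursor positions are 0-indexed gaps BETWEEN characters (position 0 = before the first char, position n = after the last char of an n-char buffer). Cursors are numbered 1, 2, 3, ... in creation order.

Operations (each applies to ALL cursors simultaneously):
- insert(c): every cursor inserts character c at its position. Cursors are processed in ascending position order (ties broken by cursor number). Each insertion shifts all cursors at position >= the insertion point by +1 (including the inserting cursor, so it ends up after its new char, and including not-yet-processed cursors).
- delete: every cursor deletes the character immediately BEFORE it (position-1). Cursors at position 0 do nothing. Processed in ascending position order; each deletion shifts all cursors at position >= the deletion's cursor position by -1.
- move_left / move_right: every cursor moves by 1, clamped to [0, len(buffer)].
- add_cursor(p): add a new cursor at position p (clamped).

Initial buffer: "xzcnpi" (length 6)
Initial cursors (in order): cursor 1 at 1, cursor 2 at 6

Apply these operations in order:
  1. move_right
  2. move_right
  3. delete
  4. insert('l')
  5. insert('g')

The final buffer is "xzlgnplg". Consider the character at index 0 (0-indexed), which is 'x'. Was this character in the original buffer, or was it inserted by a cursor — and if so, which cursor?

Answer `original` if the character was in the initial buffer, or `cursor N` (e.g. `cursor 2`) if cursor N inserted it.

Answer: original

Derivation:
After op 1 (move_right): buffer="xzcnpi" (len 6), cursors c1@2 c2@6, authorship ......
After op 2 (move_right): buffer="xzcnpi" (len 6), cursors c1@3 c2@6, authorship ......
After op 3 (delete): buffer="xznp" (len 4), cursors c1@2 c2@4, authorship ....
After op 4 (insert('l')): buffer="xzlnpl" (len 6), cursors c1@3 c2@6, authorship ..1..2
After op 5 (insert('g')): buffer="xzlgnplg" (len 8), cursors c1@4 c2@8, authorship ..11..22
Authorship (.=original, N=cursor N): . . 1 1 . . 2 2
Index 0: author = original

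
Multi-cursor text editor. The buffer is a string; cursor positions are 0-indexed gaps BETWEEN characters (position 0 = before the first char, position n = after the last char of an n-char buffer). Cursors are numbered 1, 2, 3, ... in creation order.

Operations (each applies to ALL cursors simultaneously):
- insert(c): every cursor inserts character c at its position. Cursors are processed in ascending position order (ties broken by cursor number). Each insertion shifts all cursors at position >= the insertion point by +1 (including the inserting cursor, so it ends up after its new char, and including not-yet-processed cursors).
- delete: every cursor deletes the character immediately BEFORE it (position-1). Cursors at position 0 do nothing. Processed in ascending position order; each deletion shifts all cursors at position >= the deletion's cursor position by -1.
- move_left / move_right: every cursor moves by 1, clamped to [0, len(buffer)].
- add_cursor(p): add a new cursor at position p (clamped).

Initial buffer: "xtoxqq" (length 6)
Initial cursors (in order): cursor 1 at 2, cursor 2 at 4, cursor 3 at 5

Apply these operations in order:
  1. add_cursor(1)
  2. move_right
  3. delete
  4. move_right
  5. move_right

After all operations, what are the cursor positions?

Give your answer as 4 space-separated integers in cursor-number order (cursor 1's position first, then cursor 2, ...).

Answer: 2 2 2 2

Derivation:
After op 1 (add_cursor(1)): buffer="xtoxqq" (len 6), cursors c4@1 c1@2 c2@4 c3@5, authorship ......
After op 2 (move_right): buffer="xtoxqq" (len 6), cursors c4@2 c1@3 c2@5 c3@6, authorship ......
After op 3 (delete): buffer="xx" (len 2), cursors c1@1 c4@1 c2@2 c3@2, authorship ..
After op 4 (move_right): buffer="xx" (len 2), cursors c1@2 c2@2 c3@2 c4@2, authorship ..
After op 5 (move_right): buffer="xx" (len 2), cursors c1@2 c2@2 c3@2 c4@2, authorship ..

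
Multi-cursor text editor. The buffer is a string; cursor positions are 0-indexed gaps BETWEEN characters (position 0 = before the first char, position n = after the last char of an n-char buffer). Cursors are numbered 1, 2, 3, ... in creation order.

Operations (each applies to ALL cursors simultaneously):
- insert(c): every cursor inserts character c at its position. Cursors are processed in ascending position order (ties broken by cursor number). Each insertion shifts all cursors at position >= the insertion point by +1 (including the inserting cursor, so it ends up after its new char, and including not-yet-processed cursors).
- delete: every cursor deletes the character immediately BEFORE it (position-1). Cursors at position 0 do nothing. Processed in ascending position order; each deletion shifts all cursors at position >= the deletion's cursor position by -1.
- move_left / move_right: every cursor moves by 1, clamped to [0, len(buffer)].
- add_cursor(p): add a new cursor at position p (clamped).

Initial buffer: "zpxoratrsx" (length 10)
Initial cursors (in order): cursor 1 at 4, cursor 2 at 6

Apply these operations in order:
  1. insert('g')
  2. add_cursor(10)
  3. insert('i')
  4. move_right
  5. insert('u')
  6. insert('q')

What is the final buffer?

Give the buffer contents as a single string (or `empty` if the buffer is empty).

After op 1 (insert('g')): buffer="zpxogragtrsx" (len 12), cursors c1@5 c2@8, authorship ....1..2....
After op 2 (add_cursor(10)): buffer="zpxogragtrsx" (len 12), cursors c1@5 c2@8 c3@10, authorship ....1..2....
After op 3 (insert('i')): buffer="zpxogiragitrisx" (len 15), cursors c1@6 c2@10 c3@13, authorship ....11..22..3..
After op 4 (move_right): buffer="zpxogiragitrisx" (len 15), cursors c1@7 c2@11 c3@14, authorship ....11..22..3..
After op 5 (insert('u')): buffer="zpxogiruagiturisux" (len 18), cursors c1@8 c2@13 c3@17, authorship ....11.1.22.2.3.3.
After op 6 (insert('q')): buffer="zpxogiruqagituqrisuqx" (len 21), cursors c1@9 c2@15 c3@20, authorship ....11.11.22.22.3.33.

Answer: zpxogiruqagituqrisuqx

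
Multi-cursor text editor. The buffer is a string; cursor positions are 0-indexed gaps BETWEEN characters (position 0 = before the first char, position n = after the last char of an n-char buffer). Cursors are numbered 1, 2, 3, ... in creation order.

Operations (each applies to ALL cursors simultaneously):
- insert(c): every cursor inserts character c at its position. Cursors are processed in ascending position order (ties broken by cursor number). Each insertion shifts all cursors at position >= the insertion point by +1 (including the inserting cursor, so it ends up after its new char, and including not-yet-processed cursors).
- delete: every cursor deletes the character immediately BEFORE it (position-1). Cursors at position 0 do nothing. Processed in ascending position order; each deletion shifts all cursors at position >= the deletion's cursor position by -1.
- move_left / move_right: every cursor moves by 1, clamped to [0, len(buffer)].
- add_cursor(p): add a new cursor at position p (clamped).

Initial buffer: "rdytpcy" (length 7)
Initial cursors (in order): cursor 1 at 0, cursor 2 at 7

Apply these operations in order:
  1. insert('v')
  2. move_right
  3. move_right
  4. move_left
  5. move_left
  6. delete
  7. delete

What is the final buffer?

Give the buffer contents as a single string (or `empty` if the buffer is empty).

After op 1 (insert('v')): buffer="vrdytpcyv" (len 9), cursors c1@1 c2@9, authorship 1.......2
After op 2 (move_right): buffer="vrdytpcyv" (len 9), cursors c1@2 c2@9, authorship 1.......2
After op 3 (move_right): buffer="vrdytpcyv" (len 9), cursors c1@3 c2@9, authorship 1.......2
After op 4 (move_left): buffer="vrdytpcyv" (len 9), cursors c1@2 c2@8, authorship 1.......2
After op 5 (move_left): buffer="vrdytpcyv" (len 9), cursors c1@1 c2@7, authorship 1.......2
After op 6 (delete): buffer="rdytpyv" (len 7), cursors c1@0 c2@5, authorship ......2
After op 7 (delete): buffer="rdytyv" (len 6), cursors c1@0 c2@4, authorship .....2

Answer: rdytyv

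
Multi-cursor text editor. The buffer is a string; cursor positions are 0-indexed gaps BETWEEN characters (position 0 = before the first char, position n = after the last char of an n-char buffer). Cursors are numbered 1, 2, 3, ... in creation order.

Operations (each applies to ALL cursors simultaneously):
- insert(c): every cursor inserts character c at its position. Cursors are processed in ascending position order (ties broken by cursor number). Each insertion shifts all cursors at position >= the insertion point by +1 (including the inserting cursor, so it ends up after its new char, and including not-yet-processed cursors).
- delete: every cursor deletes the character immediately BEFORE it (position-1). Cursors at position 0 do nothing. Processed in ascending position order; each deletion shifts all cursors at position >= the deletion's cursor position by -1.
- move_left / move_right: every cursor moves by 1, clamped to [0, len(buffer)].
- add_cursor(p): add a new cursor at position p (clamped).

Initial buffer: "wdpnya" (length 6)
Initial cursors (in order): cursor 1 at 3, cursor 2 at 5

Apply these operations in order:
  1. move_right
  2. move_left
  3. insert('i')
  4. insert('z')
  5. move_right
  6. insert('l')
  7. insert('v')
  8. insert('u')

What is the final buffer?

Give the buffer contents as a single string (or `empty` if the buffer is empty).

After op 1 (move_right): buffer="wdpnya" (len 6), cursors c1@4 c2@6, authorship ......
After op 2 (move_left): buffer="wdpnya" (len 6), cursors c1@3 c2@5, authorship ......
After op 3 (insert('i')): buffer="wdpinyia" (len 8), cursors c1@4 c2@7, authorship ...1..2.
After op 4 (insert('z')): buffer="wdpiznyiza" (len 10), cursors c1@5 c2@9, authorship ...11..22.
After op 5 (move_right): buffer="wdpiznyiza" (len 10), cursors c1@6 c2@10, authorship ...11..22.
After op 6 (insert('l')): buffer="wdpiznlyizal" (len 12), cursors c1@7 c2@12, authorship ...11.1.22.2
After op 7 (insert('v')): buffer="wdpiznlvyizalv" (len 14), cursors c1@8 c2@14, authorship ...11.11.22.22
After op 8 (insert('u')): buffer="wdpiznlvuyizalvu" (len 16), cursors c1@9 c2@16, authorship ...11.111.22.222

Answer: wdpiznlvuyizalvu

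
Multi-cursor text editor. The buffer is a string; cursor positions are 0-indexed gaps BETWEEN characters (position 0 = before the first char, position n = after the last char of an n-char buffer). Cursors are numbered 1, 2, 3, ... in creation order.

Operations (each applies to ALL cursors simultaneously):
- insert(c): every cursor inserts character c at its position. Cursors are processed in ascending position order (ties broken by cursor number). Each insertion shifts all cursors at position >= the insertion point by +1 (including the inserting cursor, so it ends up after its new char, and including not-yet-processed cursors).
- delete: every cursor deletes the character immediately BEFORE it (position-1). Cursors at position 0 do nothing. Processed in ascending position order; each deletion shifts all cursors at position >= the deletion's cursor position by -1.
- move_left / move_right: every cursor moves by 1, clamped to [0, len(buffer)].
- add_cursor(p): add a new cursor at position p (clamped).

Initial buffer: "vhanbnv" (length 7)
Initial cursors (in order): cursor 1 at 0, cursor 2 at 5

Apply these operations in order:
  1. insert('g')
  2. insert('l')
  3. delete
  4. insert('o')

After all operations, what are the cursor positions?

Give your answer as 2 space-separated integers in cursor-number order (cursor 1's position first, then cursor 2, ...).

Answer: 2 9

Derivation:
After op 1 (insert('g')): buffer="gvhanbgnv" (len 9), cursors c1@1 c2@7, authorship 1.....2..
After op 2 (insert('l')): buffer="glvhanbglnv" (len 11), cursors c1@2 c2@9, authorship 11.....22..
After op 3 (delete): buffer="gvhanbgnv" (len 9), cursors c1@1 c2@7, authorship 1.....2..
After op 4 (insert('o')): buffer="govhanbgonv" (len 11), cursors c1@2 c2@9, authorship 11.....22..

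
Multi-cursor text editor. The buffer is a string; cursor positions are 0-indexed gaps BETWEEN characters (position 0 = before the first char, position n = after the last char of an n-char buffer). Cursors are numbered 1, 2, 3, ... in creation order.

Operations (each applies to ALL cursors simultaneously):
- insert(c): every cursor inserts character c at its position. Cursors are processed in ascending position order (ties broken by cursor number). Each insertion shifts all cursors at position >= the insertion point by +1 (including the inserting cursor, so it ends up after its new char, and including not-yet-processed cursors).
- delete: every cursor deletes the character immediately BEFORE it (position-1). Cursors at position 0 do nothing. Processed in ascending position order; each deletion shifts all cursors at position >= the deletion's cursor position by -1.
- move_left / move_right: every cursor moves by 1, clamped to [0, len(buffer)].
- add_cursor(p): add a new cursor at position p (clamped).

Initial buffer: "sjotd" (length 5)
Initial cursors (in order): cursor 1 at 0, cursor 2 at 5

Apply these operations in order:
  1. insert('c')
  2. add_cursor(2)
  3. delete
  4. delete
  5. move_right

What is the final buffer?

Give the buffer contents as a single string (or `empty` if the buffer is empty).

Answer: jot

Derivation:
After op 1 (insert('c')): buffer="csjotdc" (len 7), cursors c1@1 c2@7, authorship 1.....2
After op 2 (add_cursor(2)): buffer="csjotdc" (len 7), cursors c1@1 c3@2 c2@7, authorship 1.....2
After op 3 (delete): buffer="jotd" (len 4), cursors c1@0 c3@0 c2@4, authorship ....
After op 4 (delete): buffer="jot" (len 3), cursors c1@0 c3@0 c2@3, authorship ...
After op 5 (move_right): buffer="jot" (len 3), cursors c1@1 c3@1 c2@3, authorship ...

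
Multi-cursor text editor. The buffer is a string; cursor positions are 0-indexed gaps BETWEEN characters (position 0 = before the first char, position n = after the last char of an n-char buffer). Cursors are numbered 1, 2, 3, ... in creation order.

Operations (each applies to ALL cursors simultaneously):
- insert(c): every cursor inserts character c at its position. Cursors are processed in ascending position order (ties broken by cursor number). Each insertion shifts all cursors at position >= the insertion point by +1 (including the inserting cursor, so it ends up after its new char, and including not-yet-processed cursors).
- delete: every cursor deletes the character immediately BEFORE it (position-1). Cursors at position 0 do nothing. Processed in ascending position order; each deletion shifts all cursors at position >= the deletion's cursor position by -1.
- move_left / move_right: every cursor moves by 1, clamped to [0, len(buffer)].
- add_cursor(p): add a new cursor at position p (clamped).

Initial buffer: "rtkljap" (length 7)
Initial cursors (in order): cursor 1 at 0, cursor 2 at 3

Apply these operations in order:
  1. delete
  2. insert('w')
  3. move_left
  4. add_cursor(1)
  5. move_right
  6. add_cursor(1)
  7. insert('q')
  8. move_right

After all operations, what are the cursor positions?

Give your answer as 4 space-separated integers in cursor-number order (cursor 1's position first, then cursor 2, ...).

Answer: 4 9 6 4

Derivation:
After op 1 (delete): buffer="rtljap" (len 6), cursors c1@0 c2@2, authorship ......
After op 2 (insert('w')): buffer="wrtwljap" (len 8), cursors c1@1 c2@4, authorship 1..2....
After op 3 (move_left): buffer="wrtwljap" (len 8), cursors c1@0 c2@3, authorship 1..2....
After op 4 (add_cursor(1)): buffer="wrtwljap" (len 8), cursors c1@0 c3@1 c2@3, authorship 1..2....
After op 5 (move_right): buffer="wrtwljap" (len 8), cursors c1@1 c3@2 c2@4, authorship 1..2....
After op 6 (add_cursor(1)): buffer="wrtwljap" (len 8), cursors c1@1 c4@1 c3@2 c2@4, authorship 1..2....
After op 7 (insert('q')): buffer="wqqrqtwqljap" (len 12), cursors c1@3 c4@3 c3@5 c2@8, authorship 114.3.22....
After op 8 (move_right): buffer="wqqrqtwqljap" (len 12), cursors c1@4 c4@4 c3@6 c2@9, authorship 114.3.22....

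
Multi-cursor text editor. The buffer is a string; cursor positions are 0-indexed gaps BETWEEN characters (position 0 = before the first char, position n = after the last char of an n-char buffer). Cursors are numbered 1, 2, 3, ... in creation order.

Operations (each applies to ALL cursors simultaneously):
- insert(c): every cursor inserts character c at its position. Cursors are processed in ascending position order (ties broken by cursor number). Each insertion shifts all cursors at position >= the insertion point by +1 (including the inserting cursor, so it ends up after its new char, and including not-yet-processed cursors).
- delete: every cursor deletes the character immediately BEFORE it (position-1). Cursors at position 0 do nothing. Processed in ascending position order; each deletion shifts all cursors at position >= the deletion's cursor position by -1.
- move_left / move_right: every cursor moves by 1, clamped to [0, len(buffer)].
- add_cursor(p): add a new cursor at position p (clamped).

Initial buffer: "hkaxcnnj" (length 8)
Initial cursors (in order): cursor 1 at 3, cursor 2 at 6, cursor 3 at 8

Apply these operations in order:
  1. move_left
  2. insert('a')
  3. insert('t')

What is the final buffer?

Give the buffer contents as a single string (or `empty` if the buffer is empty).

After op 1 (move_left): buffer="hkaxcnnj" (len 8), cursors c1@2 c2@5 c3@7, authorship ........
After op 2 (insert('a')): buffer="hkaaxcannaj" (len 11), cursors c1@3 c2@7 c3@10, authorship ..1...2..3.
After op 3 (insert('t')): buffer="hkataxcatnnatj" (len 14), cursors c1@4 c2@9 c3@13, authorship ..11...22..33.

Answer: hkataxcatnnatj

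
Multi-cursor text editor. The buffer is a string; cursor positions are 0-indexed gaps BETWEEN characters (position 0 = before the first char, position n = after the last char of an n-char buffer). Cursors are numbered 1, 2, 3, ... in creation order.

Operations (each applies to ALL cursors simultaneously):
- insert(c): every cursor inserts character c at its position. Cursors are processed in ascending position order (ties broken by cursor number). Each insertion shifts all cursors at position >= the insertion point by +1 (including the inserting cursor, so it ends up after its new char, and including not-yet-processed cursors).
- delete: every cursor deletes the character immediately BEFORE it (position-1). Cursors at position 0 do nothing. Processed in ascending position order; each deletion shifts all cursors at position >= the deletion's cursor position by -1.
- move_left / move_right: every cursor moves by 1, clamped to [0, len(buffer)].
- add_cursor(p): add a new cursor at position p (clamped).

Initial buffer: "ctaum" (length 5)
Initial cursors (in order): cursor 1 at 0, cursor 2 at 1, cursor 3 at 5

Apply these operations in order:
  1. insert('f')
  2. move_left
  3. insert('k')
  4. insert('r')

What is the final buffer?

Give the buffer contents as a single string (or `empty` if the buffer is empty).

After op 1 (insert('f')): buffer="fcftaumf" (len 8), cursors c1@1 c2@3 c3@8, authorship 1.2....3
After op 2 (move_left): buffer="fcftaumf" (len 8), cursors c1@0 c2@2 c3@7, authorship 1.2....3
After op 3 (insert('k')): buffer="kfckftaumkf" (len 11), cursors c1@1 c2@4 c3@10, authorship 11.22....33
After op 4 (insert('r')): buffer="krfckrftaumkrf" (len 14), cursors c1@2 c2@6 c3@13, authorship 111.222....333

Answer: krfckrftaumkrf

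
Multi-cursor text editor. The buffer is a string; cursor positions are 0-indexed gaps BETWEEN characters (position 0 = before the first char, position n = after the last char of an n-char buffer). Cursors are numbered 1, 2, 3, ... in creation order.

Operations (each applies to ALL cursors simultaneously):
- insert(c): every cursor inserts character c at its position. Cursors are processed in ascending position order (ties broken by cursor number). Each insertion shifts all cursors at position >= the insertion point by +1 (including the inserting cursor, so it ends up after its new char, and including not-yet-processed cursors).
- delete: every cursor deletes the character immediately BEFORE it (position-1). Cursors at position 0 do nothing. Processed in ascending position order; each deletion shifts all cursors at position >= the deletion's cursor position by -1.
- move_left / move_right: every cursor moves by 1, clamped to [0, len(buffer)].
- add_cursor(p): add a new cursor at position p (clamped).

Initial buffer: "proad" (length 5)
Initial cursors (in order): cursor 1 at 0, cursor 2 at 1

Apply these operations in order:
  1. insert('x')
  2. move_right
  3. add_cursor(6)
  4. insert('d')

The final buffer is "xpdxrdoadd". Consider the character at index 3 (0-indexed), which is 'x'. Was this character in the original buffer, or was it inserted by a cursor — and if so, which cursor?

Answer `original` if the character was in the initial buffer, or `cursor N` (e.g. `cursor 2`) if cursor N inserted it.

After op 1 (insert('x')): buffer="xpxroad" (len 7), cursors c1@1 c2@3, authorship 1.2....
After op 2 (move_right): buffer="xpxroad" (len 7), cursors c1@2 c2@4, authorship 1.2....
After op 3 (add_cursor(6)): buffer="xpxroad" (len 7), cursors c1@2 c2@4 c3@6, authorship 1.2....
After op 4 (insert('d')): buffer="xpdxrdoadd" (len 10), cursors c1@3 c2@6 c3@9, authorship 1.12.2..3.
Authorship (.=original, N=cursor N): 1 . 1 2 . 2 . . 3 .
Index 3: author = 2

Answer: cursor 2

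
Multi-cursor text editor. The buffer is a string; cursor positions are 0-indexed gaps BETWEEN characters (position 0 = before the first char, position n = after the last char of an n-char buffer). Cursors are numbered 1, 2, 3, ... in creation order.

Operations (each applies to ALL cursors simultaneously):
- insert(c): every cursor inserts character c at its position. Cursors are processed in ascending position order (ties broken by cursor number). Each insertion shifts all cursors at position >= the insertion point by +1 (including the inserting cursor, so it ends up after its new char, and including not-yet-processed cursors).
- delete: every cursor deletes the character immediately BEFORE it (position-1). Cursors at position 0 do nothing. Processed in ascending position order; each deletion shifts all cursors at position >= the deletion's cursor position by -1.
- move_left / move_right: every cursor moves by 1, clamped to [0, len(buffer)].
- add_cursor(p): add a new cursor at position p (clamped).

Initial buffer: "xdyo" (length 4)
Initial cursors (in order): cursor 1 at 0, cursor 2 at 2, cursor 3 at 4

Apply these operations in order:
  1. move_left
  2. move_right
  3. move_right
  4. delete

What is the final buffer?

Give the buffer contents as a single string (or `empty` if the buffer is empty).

After op 1 (move_left): buffer="xdyo" (len 4), cursors c1@0 c2@1 c3@3, authorship ....
After op 2 (move_right): buffer="xdyo" (len 4), cursors c1@1 c2@2 c3@4, authorship ....
After op 3 (move_right): buffer="xdyo" (len 4), cursors c1@2 c2@3 c3@4, authorship ....
After op 4 (delete): buffer="x" (len 1), cursors c1@1 c2@1 c3@1, authorship .

Answer: x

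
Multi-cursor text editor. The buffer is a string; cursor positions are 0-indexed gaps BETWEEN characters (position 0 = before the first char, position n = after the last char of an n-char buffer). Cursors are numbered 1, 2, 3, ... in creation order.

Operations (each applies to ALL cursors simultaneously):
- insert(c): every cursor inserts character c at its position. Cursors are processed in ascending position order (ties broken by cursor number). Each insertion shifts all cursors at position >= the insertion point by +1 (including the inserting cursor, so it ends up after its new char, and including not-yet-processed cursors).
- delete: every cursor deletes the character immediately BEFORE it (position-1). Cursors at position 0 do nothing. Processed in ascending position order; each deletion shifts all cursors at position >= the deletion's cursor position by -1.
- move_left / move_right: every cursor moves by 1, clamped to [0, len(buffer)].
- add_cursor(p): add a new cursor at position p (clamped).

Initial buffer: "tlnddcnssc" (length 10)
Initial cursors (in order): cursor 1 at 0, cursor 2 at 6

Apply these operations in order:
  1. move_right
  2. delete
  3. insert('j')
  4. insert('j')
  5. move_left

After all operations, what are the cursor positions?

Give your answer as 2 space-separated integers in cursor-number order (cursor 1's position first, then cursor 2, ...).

After op 1 (move_right): buffer="tlnddcnssc" (len 10), cursors c1@1 c2@7, authorship ..........
After op 2 (delete): buffer="lnddcssc" (len 8), cursors c1@0 c2@5, authorship ........
After op 3 (insert('j')): buffer="jlnddcjssc" (len 10), cursors c1@1 c2@7, authorship 1.....2...
After op 4 (insert('j')): buffer="jjlnddcjjssc" (len 12), cursors c1@2 c2@9, authorship 11.....22...
After op 5 (move_left): buffer="jjlnddcjjssc" (len 12), cursors c1@1 c2@8, authorship 11.....22...

Answer: 1 8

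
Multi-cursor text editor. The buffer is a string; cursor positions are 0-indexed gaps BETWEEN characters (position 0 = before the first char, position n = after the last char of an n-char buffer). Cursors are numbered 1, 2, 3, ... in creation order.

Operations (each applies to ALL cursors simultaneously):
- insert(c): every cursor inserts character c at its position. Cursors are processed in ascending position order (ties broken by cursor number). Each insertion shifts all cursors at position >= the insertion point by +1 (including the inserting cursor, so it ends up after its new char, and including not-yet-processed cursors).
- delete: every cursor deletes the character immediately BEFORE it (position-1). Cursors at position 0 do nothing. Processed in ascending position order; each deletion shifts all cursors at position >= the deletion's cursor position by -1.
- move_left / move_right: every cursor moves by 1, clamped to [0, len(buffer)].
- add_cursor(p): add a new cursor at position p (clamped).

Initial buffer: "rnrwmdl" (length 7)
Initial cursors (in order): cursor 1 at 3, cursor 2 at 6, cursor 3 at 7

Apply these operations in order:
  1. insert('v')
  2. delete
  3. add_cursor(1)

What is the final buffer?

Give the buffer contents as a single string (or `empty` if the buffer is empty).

Answer: rnrwmdl

Derivation:
After op 1 (insert('v')): buffer="rnrvwmdvlv" (len 10), cursors c1@4 c2@8 c3@10, authorship ...1...2.3
After op 2 (delete): buffer="rnrwmdl" (len 7), cursors c1@3 c2@6 c3@7, authorship .......
After op 3 (add_cursor(1)): buffer="rnrwmdl" (len 7), cursors c4@1 c1@3 c2@6 c3@7, authorship .......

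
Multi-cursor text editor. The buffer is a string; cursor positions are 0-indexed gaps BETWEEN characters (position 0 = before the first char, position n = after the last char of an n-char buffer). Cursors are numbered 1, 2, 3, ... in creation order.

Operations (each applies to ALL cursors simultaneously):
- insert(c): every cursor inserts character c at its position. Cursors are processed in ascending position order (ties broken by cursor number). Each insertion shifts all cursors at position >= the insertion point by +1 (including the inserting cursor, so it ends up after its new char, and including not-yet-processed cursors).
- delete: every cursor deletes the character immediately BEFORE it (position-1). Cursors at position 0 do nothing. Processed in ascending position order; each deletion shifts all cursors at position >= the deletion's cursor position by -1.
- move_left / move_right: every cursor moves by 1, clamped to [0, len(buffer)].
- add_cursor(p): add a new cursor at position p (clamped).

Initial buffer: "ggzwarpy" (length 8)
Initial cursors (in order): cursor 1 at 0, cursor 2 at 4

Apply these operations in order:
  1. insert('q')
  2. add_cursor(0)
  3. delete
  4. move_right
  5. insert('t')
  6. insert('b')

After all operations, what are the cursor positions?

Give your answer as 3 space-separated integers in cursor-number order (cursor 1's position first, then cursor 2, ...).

After op 1 (insert('q')): buffer="qggzwqarpy" (len 10), cursors c1@1 c2@6, authorship 1....2....
After op 2 (add_cursor(0)): buffer="qggzwqarpy" (len 10), cursors c3@0 c1@1 c2@6, authorship 1....2....
After op 3 (delete): buffer="ggzwarpy" (len 8), cursors c1@0 c3@0 c2@4, authorship ........
After op 4 (move_right): buffer="ggzwarpy" (len 8), cursors c1@1 c3@1 c2@5, authorship ........
After op 5 (insert('t')): buffer="gttgzwatrpy" (len 11), cursors c1@3 c3@3 c2@8, authorship .13....2...
After op 6 (insert('b')): buffer="gttbbgzwatbrpy" (len 14), cursors c1@5 c3@5 c2@11, authorship .1313....22...

Answer: 5 11 5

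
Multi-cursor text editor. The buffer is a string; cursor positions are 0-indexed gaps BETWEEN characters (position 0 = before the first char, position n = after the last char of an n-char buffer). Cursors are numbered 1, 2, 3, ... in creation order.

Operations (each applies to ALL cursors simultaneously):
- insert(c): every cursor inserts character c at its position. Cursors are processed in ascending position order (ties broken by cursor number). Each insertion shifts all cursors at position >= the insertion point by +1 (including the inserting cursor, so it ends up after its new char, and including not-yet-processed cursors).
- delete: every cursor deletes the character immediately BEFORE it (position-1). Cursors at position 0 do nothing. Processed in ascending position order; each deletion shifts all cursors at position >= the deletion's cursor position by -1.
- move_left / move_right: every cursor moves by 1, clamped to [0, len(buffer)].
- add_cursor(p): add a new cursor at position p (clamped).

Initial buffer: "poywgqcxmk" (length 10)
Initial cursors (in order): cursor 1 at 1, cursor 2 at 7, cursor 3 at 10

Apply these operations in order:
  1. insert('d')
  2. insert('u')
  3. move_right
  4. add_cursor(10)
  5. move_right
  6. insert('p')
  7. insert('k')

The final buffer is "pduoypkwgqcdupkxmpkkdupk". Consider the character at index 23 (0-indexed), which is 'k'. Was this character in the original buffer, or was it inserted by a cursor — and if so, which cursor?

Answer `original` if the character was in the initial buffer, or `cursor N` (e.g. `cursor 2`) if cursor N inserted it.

Answer: cursor 3

Derivation:
After op 1 (insert('d')): buffer="pdoywgqcdxmkd" (len 13), cursors c1@2 c2@9 c3@13, authorship .1......2...3
After op 2 (insert('u')): buffer="pduoywgqcduxmkdu" (len 16), cursors c1@3 c2@11 c3@16, authorship .11......22...33
After op 3 (move_right): buffer="pduoywgqcduxmkdu" (len 16), cursors c1@4 c2@12 c3@16, authorship .11......22...33
After op 4 (add_cursor(10)): buffer="pduoywgqcduxmkdu" (len 16), cursors c1@4 c4@10 c2@12 c3@16, authorship .11......22...33
After op 5 (move_right): buffer="pduoywgqcduxmkdu" (len 16), cursors c1@5 c4@11 c2@13 c3@16, authorship .11......22...33
After op 6 (insert('p')): buffer="pduoypwgqcdupxmpkdup" (len 20), cursors c1@6 c4@13 c2@16 c3@20, authorship .11..1....224..2.333
After op 7 (insert('k')): buffer="pduoypkwgqcdupkxmpkkdupk" (len 24), cursors c1@7 c4@15 c2@19 c3@24, authorship .11..11....2244..22.3333
Authorship (.=original, N=cursor N): . 1 1 . . 1 1 . . . . 2 2 4 4 . . 2 2 . 3 3 3 3
Index 23: author = 3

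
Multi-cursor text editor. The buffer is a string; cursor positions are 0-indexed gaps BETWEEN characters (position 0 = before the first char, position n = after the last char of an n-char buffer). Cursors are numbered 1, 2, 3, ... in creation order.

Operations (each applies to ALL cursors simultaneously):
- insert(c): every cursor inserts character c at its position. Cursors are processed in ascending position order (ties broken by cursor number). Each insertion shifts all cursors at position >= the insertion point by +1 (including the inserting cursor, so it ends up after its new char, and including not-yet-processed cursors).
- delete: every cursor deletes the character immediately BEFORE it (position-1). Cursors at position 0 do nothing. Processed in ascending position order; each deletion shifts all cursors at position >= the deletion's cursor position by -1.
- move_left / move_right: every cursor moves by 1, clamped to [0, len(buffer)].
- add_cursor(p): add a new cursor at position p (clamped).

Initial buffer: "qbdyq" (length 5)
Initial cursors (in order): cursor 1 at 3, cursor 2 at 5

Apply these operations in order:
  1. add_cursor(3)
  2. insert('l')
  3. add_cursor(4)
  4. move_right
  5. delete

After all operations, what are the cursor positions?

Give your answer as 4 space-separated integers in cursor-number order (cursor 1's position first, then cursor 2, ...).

After op 1 (add_cursor(3)): buffer="qbdyq" (len 5), cursors c1@3 c3@3 c2@5, authorship .....
After op 2 (insert('l')): buffer="qbdllyql" (len 8), cursors c1@5 c3@5 c2@8, authorship ...13..2
After op 3 (add_cursor(4)): buffer="qbdllyql" (len 8), cursors c4@4 c1@5 c3@5 c2@8, authorship ...13..2
After op 4 (move_right): buffer="qbdllyql" (len 8), cursors c4@5 c1@6 c3@6 c2@8, authorship ...13..2
After op 5 (delete): buffer="qbdq" (len 4), cursors c1@3 c3@3 c4@3 c2@4, authorship ....

Answer: 3 4 3 3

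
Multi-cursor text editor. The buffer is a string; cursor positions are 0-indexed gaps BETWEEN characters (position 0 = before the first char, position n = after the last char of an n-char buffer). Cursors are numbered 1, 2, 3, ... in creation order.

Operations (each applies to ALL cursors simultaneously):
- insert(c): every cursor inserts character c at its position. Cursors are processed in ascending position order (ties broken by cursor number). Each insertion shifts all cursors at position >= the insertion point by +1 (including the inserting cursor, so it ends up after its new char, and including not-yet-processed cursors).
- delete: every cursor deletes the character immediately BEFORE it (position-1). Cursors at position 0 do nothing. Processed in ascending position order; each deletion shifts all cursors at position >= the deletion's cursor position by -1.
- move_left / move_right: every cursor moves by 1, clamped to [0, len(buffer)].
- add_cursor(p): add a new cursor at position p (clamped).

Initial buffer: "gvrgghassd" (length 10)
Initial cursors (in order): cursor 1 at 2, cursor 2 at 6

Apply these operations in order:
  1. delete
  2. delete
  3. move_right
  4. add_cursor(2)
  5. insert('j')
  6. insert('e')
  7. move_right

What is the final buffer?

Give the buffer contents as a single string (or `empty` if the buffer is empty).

After op 1 (delete): buffer="grggassd" (len 8), cursors c1@1 c2@4, authorship ........
After op 2 (delete): buffer="rgassd" (len 6), cursors c1@0 c2@2, authorship ......
After op 3 (move_right): buffer="rgassd" (len 6), cursors c1@1 c2@3, authorship ......
After op 4 (add_cursor(2)): buffer="rgassd" (len 6), cursors c1@1 c3@2 c2@3, authorship ......
After op 5 (insert('j')): buffer="rjgjajssd" (len 9), cursors c1@2 c3@4 c2@6, authorship .1.3.2...
After op 6 (insert('e')): buffer="rjegjeajessd" (len 12), cursors c1@3 c3@6 c2@9, authorship .11.33.22...
After op 7 (move_right): buffer="rjegjeajessd" (len 12), cursors c1@4 c3@7 c2@10, authorship .11.33.22...

Answer: rjegjeajessd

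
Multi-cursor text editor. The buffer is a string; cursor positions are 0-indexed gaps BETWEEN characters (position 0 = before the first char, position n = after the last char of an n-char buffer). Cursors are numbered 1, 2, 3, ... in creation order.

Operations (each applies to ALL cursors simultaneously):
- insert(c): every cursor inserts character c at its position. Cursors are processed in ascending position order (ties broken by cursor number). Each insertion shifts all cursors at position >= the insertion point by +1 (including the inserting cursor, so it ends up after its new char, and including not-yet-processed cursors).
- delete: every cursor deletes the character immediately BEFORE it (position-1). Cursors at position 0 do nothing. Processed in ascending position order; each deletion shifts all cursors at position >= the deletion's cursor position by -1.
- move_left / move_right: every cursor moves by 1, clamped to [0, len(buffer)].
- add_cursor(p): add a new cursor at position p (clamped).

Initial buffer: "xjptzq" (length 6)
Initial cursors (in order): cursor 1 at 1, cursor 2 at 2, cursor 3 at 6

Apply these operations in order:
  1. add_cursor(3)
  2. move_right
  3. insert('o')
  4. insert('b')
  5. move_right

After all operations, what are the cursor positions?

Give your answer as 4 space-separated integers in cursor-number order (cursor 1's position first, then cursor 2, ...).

Answer: 5 8 14 11

Derivation:
After op 1 (add_cursor(3)): buffer="xjptzq" (len 6), cursors c1@1 c2@2 c4@3 c3@6, authorship ......
After op 2 (move_right): buffer="xjptzq" (len 6), cursors c1@2 c2@3 c4@4 c3@6, authorship ......
After op 3 (insert('o')): buffer="xjopotozqo" (len 10), cursors c1@3 c2@5 c4@7 c3@10, authorship ..1.2.4..3
After op 4 (insert('b')): buffer="xjobpobtobzqob" (len 14), cursors c1@4 c2@7 c4@10 c3@14, authorship ..11.22.44..33
After op 5 (move_right): buffer="xjobpobtobzqob" (len 14), cursors c1@5 c2@8 c4@11 c3@14, authorship ..11.22.44..33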